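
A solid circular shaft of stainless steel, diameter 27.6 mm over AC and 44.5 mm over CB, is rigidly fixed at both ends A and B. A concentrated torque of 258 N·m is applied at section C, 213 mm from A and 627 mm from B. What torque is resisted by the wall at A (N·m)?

Compatibility: T_A·a/J_AC = T_B·b/J_CB with T_A + T_B = T₀.
J_AC = 5.70×10^-8 m⁴, J_CB = 3.85×10^-7 m⁴, so T_A = T₀·(J_AC/a)/((J_AC/a)+(J_CB/b)) = 78.28 N·m, T_B = 179.7 N·m.

78.3 N·m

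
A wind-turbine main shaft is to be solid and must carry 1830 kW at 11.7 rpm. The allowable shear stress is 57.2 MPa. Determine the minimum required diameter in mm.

510 mm

ω = 2π·11.7/60 = 1.225 rad/s, so T = P/ω = 1830×10³ / 1.225 = 1.494e6 N·m.
For a solid shaft τ_max = 16T/(πd³), so d = (16T/(π τ_allow))^(1/3) = (16·1.494e6/(π·5.72×10^7))^(1/3) = 0.5104 m.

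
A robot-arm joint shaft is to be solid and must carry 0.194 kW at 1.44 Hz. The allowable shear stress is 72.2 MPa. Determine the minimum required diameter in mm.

ω = 2π·1.44 = 9.048 rad/s, so T = P/ω = 0.194×10³ / 9.048 = 21.44 N·m.
For a solid shaft τ_max = 16T/(πd³), so d = (16T/(π τ_allow))^(1/3) = (16·21.44/(π·7.22×10^7))^(1/3) = 0.01148 m.

11.5 mm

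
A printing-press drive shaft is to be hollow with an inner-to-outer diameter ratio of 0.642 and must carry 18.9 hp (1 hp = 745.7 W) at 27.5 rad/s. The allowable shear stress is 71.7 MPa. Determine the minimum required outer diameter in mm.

ω = 27.5 rad/s, so T = P/ω = 18.9×745.7 / 27.50 = 512.5 N·m.
For a hollow shaft with d_i/d_o = 0.642: τ_max = 16T/(π d_o³ (1−k⁴)), so d_o = [16T/(π τ_allow (1−k⁴))]^(1/3) = [16·512.5/(π·7.17×10^7·0.8301)]^(1/3) = 0.03526 m.

35.3 mm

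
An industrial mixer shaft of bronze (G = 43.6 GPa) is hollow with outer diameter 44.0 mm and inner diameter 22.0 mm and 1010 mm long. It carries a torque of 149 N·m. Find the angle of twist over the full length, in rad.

0.0100 rad

J = π(d_o⁴ − d_i⁴)/32 = π(0.0440⁴ − 0.0220⁴)/32 = 3.450×10^-7 m⁴.
θ = T·L/(G·J) = 149.0 × 1.01 / (43.6×10⁹ × 3.450×10^-7) = 0.01001 rad.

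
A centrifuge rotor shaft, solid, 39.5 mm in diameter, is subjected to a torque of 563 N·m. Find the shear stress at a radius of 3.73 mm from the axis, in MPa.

J = πd⁴/32 = π(0.0395)⁴/32 = 2.390×10^-7 m⁴.
Shear stress varies linearly with radius: τ = T·r/J = 563.0 × 0.00373 / 2.390×10^-7 = 8.787×10^6 Pa.

8.79 MPa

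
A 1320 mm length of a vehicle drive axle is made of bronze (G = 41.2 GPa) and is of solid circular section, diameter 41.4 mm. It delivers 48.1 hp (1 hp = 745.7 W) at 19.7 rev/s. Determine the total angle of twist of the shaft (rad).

0.0322 rad

ω = 2π·19.7 = 123.8 rad/s, so T = P/ω = 48.1×745.7 / 123.8 = 289.8 N·m.
J = πd⁴/32 = π(0.0414)⁴/32 = 2.884×10^-7 m⁴.
θ = T·L/(G·J) = 289.8 × 1.32 / (41.2×10⁹ × 2.884×10^-7) = 0.03219 rad.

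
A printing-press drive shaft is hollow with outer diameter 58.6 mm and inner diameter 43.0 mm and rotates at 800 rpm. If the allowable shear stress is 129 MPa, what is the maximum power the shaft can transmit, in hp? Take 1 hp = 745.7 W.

407 hp

J = π(d_o⁴ − d_i⁴)/32 = π(0.0586⁴ − 0.0430⁴)/32 = 8.220×10^-7 m⁴.
T_max = τ_allow·J/r = 1.29×10^8 × 8.220×10^-7 / 0.0293 = 3619 N·m.
ω = 2π·800/60 = 83.78 rad/s, so P_max = T_max·ω = 3.032×10^5 W.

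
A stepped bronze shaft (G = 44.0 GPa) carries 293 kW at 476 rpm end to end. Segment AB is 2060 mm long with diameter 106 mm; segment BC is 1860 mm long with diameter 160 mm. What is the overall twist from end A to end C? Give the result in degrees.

ω = 2π·476/60 = 49.85 rad/s, so T = P/ω = 293×10³ / 49.85 = 5878 N·m.
J_AB = π(0.106)⁴/32 = 1.24×10^-5 m⁴; J_BC = π(0.160)⁴/32 = 6.43×10^-5 m⁴.
θ = (T/G)·Σ L_i/J_i = (5878/44.0×10⁹)·(2.06/1.24×10^-5 + 1.86/6.43×10^-5) = 0.02607 rad.

1.49°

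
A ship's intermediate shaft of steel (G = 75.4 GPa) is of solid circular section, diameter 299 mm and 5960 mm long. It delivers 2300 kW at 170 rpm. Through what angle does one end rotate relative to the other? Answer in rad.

ω = 2π·170/60 = 17.80 rad/s, so T = P/ω = 2300×10³ / 17.80 = 129200 N·m.
J = πd⁴/32 = π(0.299)⁴/32 = 7.847×10^-4 m⁴.
θ = T·L/(G·J) = 129200 × 5.96 / (75.4×10⁹ × 7.847×10^-4) = 0.01301 rad.

0.0130 rad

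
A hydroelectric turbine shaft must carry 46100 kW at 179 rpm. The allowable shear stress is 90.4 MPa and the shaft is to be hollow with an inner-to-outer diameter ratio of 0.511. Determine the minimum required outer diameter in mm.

530 mm

ω = 2π·179/60 = 18.74 rad/s, so T = P/ω = 46100×10³ / 18.74 = 2.459e6 N·m.
For a hollow shaft with d_i/d_o = 0.511: τ_max = 16T/(π d_o³ (1−k⁴)), so d_o = [16T/(π τ_allow (1−k⁴))]^(1/3) = [16·2.459e6/(π·9.04×10^7·0.9318)]^(1/3) = 0.5298 m.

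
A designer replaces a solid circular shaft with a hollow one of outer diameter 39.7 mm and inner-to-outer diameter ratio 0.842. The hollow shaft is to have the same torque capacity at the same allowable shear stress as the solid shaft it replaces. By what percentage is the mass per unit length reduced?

Equal τ_max and T ⇒ the solid shaft needs d_s³ = d_o³(1−k⁴), so d_s = 39.7·(1−0.842⁴)^(1/3) = 31.45 mm.
Area ratio A_h/A_s = d_o²(1−k²)/d_s² = (1−k²)/(1−k⁴)^(2/3) = 0.4636.
Mass saving = 1 − 0.4636 = 53.6 %.

53.6 %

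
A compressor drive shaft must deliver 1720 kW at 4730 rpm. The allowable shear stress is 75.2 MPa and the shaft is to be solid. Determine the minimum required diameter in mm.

61.7 mm

ω = 2π·4730/60 = 495.3 rad/s, so T = P/ω = 1720×10³ / 495.3 = 3472 N·m.
For a solid shaft τ_max = 16T/(πd³), so d = (16T/(π τ_allow))^(1/3) = (16·3472/(π·7.52×10^7))^(1/3) = 0.06173 m.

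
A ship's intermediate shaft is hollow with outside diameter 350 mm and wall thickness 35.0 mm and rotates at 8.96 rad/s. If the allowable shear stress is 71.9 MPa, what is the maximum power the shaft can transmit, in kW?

J = π(d_o⁴ − d_i⁴)/32 = π(0.350⁴ − 0.280⁴)/32 = 8.698×10^-4 m⁴.
T_max = τ_allow·J/r = 7.19×10^7 × 8.698×10^-4 / 0.175 = 357400 N·m.
ω = 8.96 rad/s, so P_max = T_max·ω = 3.202×10^6 W.

3200 kW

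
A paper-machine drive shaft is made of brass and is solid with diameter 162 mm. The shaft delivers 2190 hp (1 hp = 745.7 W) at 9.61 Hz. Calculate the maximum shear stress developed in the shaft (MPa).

ω = 2π·9.61 = 60.38 rad/s, so T = P/ω = 2190×745.7 / 60.38 = 27050 N·m.
J = πd⁴/32 = π(0.162)⁴/32 = 6.762×10^-5 m⁴.
τ_max = T·r/J = 27050 × 0.0810 / 6.762×10^-5 = 3.240×10^7 Pa.

32.4 MPa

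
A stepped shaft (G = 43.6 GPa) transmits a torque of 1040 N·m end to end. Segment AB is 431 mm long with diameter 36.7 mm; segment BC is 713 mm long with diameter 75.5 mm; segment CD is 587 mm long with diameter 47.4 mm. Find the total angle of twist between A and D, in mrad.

91.3 mrad

J_AB = π(0.0367)⁴/32 = 1.78×10^-7 m⁴; J_BC = π(0.0755)⁴/32 = 3.19×10^-6 m⁴; J_CD = π(0.0474)⁴/32 = 4.96×10^-7 m⁴.
θ = (T/G)·Σ L_i/J_i = (1040/43.6×10⁹)·(0.431/1.78×10^-7 + 0.713/3.19×10^-6 + 0.587/4.96×10^-7) = 0.09131 rad.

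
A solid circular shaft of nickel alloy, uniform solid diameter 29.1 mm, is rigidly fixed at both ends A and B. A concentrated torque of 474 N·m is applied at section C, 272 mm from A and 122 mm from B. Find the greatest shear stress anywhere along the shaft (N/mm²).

67.6 N/mm²

With uniform GJ and both ends fixed, compatibility θ_AC = θ_CB gives T_A·a = T_B·b, together with T_A + T_B = T₀.
T_A = T₀·b/(a+b) = 474.0·122/394.0 = 146.8 N·m; T_B = 327.2 N·m.
τ in each portion: τ_AC = 3.03×10^7 Pa, τ_CB = 6.76×10^7 Pa; maximum is in CB.
τ_max = T_CB·r/J = 327.2·0.0146/7.04×10^-8 = 6.763×10^7 Pa.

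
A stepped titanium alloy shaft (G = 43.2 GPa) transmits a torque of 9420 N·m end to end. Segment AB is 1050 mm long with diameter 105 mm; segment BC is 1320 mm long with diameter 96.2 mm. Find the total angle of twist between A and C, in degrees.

J_AB = π(0.105)⁴/32 = 1.19×10^-5 m⁴; J_BC = π(0.0962)⁴/32 = 8.41×10^-6 m⁴.
θ = (T/G)·Σ L_i/J_i = (9420/43.2×10⁹)·(1.05/1.19×10^-5 + 1.32/8.41×10^-6) = 0.05342 rad.

3.06°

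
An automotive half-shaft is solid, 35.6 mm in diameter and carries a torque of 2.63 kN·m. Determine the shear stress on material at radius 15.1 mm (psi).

36500 psi

J = πd⁴/32 = π(0.0356)⁴/32 = 1.577×10^-7 m⁴.
Shear stress varies linearly with radius: τ = T·r/J = 2630 × 0.0151 / 1.577×10^-7 = 2.518×10^8 Pa.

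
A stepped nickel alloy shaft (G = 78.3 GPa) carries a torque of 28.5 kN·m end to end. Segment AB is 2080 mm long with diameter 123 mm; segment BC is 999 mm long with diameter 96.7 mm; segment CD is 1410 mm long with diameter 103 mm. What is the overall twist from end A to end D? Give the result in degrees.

J_AB = π(0.123)⁴/32 = 2.25×10^-5 m⁴; J_BC = π(0.0967)⁴/32 = 8.58×10^-6 m⁴; J_CD = π(0.103)⁴/32 = 1.10×10^-5 m⁴.
θ = (T/G)·Σ L_i/J_i = (28500/78.3×10⁹)·(2.08/2.25×10^-5 + 0.999/8.58×10^-6 + 1.41/1.10×10^-5) = 0.1225 rad.

7.02°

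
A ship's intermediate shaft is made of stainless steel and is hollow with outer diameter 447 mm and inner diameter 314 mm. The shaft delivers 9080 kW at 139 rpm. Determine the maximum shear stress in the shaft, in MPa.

47.0 MPa

ω = 2π·139/60 = 14.56 rad/s, so T = P/ω = 9080×10³ / 14.56 = 623800 N·m.
J = π(d_o⁴ − d_i⁴)/32 = π(0.447⁴ − 0.314⁴)/32 = 2.965×10^-3 m⁴.
τ_max = T·r/J = 623800 × 0.224 / 2.965×10^-3 = 4.702×10^7 Pa.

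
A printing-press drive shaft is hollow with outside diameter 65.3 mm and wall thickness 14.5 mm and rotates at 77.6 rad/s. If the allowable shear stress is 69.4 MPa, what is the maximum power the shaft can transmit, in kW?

J = π(d_o⁴ − d_i⁴)/32 = π(0.0653⁴ − 0.0363⁴)/32 = 1.615×10^-6 m⁴.
T_max = τ_allow·J/r = 6.94×10^7 × 1.615×10^-6 / 0.0326 = 3432 N·m.
ω = 77.6 rad/s, so P_max = T_max·ω = 2.663×10^5 W.

266 kW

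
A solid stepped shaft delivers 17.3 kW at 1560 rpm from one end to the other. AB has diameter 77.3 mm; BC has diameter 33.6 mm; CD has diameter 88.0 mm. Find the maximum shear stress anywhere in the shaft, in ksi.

2.06 ksi

ω = 2π·1560/60 = 163.4 rad/s, so T = P/ω = 17.3×10³ / 163.4 = 105.9 N·m.
Under the same torque, τ_max = 16T/(πd³) is largest where d is smallest — segment BC (d = 33.6 mm).
τ_max = 16·105.9/(π·(0.0336)³) = 1.422×10^7 Pa.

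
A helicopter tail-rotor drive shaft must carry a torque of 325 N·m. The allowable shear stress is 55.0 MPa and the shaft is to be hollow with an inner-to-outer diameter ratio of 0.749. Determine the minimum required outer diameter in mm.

35.3 mm

For a hollow shaft with d_i/d_o = 0.749: τ_max = 16T/(π d_o³ (1−k⁴)), so d_o = [16T/(π τ_allow (1−k⁴))]^(1/3) = [16·325.0/(π·5.50×10^7·0.6853)]^(1/3) = 0.03528 m.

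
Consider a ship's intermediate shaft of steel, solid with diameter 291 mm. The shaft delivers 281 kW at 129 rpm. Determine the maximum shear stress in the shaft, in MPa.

ω = 2π·129/60 = 13.51 rad/s, so T = P/ω = 281×10³ / 13.51 = 20800 N·m.
J = πd⁴/32 = π(0.291)⁴/32 = 7.040×10^-4 m⁴.
τ_max = T·r/J = 20800 × 0.145 / 7.040×10^-4 = 4.299×10^6 Pa.

4.30 MPa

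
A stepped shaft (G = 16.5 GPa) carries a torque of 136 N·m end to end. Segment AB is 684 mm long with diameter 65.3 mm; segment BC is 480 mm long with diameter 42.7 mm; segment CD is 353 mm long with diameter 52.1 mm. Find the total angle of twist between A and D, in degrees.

1.11°

J_AB = π(0.0653)⁴/32 = 1.79×10^-6 m⁴; J_BC = π(0.0427)⁴/32 = 3.26×10^-7 m⁴; J_CD = π(0.0521)⁴/32 = 7.23×10^-7 m⁴.
θ = (T/G)·Σ L_i/J_i = (136.0/16.5×10⁹)·(0.684/1.79×10^-6 + 0.480/3.26×10^-7 + 0.353/7.23×10^-7) = 0.01930 rad.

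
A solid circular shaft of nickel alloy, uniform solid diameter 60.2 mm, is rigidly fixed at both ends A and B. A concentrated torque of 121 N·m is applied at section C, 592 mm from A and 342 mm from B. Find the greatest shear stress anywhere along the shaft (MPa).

With uniform GJ and both ends fixed, compatibility θ_AC = θ_CB gives T_A·a = T_B·b, together with T_A + T_B = T₀.
T_A = T₀·b/(a+b) = 121.0·342/934.0 = 44.31 N·m; T_B = 76.69 N·m.
τ in each portion: τ_AC = 1.03×10^6 Pa, τ_CB = 1.79×10^6 Pa; maximum is in CB.
τ_max = T_CB·r/J = 76.69·0.0301/1.29×10^-6 = 1.790×10^6 Pa.

1.79 MPa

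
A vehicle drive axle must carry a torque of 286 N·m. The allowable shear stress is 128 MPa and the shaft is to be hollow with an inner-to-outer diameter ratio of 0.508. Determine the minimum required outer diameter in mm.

23.0 mm

For a hollow shaft with d_i/d_o = 0.508: τ_max = 16T/(π d_o³ (1−k⁴)), so d_o = [16T/(π τ_allow (1−k⁴))]^(1/3) = [16·286.0/(π·1.28×10^8·0.9334)]^(1/3) = 0.02302 m.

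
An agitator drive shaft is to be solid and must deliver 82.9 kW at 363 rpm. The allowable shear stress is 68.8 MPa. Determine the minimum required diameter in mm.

ω = 2π·363/60 = 38.01 rad/s, so T = P/ω = 82.9×10³ / 38.01 = 2181 N·m.
For a solid shaft τ_max = 16T/(πd³), so d = (16T/(π τ_allow))^(1/3) = (16·2181/(π·6.88×10^7))^(1/3) = 0.05445 m.

54.5 mm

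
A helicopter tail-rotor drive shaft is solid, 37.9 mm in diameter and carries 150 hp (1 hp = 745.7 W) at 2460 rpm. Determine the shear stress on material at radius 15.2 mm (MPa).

ω = 2π·2460/60 = 257.6 rad/s, so T = P/ω = 150×745.7 / 257.6 = 434.2 N·m.
J = πd⁴/32 = π(0.0379)⁴/32 = 2.026×10^-7 m⁴.
Shear stress varies linearly with radius: τ = T·r/J = 434.2 × 0.0152 / 2.026×10^-7 = 3.258×10^7 Pa.

32.6 MPa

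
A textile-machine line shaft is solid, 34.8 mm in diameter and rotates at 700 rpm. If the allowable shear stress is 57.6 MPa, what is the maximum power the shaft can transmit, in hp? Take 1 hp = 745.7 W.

J = πd⁴/32 = π(0.0348)⁴/32 = 1.440×10^-7 m⁴.
T_max = τ_allow·J/r = 5.76×10^7 × 1.440×10^-7 / 0.0174 = 476.6 N·m.
ω = 2π·700/60 = 73.30 rad/s, so P_max = T_max·ω = 3.494×10^4 W.

46.9 hp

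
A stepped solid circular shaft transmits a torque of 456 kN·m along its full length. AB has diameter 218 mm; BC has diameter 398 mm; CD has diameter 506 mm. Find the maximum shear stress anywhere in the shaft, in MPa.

Under the same torque, τ_max = 16T/(πd³) is largest where d is smallest — segment AB (d = 218 mm).
τ_max = 16·456000/(π·(0.218)³) = 2.242×10^8 Pa.

224 MPa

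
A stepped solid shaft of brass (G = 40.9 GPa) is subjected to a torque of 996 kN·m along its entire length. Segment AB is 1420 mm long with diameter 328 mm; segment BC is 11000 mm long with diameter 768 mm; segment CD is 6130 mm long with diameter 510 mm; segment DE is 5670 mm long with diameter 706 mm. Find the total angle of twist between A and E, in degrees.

J_AB = π(0.328)⁴/32 = 1.14×10^-3 m⁴; J_BC = π(0.768)⁴/32 = 0.0342 m⁴; J_CD = π(0.510)⁴/32 = 6.64×10^-3 m⁴; J_DE = π(0.706)⁴/32 = 0.0244 m⁴.
θ = (T/G)·Σ L_i/J_i = (996000/40.9×10⁹)·(1.42/1.14×10^-3 + 11.0/0.0342 + 6.13/6.64×10^-3 + 5.67/0.0244) = 0.06641 rad.

3.81°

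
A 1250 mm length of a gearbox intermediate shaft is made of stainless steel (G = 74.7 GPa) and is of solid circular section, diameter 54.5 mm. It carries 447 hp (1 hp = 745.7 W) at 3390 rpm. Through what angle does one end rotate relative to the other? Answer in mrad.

ω = 2π·3390/60 = 355.0 rad/s, so T = P/ω = 447×745.7 / 355.0 = 939.0 N·m.
J = πd⁴/32 = π(0.0545)⁴/32 = 8.661×10^-7 m⁴.
θ = T·L/(G·J) = 939.0 × 1.25 / (74.7×10⁹ × 8.661×10^-7) = 0.01814 rad.

18.1 mrad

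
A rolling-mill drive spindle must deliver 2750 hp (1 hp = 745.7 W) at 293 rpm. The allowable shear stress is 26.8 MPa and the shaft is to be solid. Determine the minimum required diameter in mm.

ω = 2π·293/60 = 30.68 rad/s, so T = P/ω = 2750×745.7 / 30.68 = 66830 N·m.
For a solid shaft τ_max = 16T/(πd³), so d = (16T/(π τ_allow))^(1/3) = (16·66830/(π·2.68×10^7))^(1/3) = 0.2333 m.

233 mm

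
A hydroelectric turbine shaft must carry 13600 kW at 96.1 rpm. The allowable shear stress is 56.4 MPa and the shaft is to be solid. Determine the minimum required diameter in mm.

496 mm

ω = 2π·96.1/60 = 10.06 rad/s, so T = P/ω = 13600×10³ / 10.06 = 1.351e6 N·m.
For a solid shaft τ_max = 16T/(πd³), so d = (16T/(π τ_allow))^(1/3) = (16·1.351e6/(π·5.64×10^7))^(1/3) = 0.4960 m.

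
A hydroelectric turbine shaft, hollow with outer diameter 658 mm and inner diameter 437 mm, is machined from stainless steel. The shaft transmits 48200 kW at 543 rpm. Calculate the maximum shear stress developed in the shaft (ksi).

ω = 2π·543/60 = 56.86 rad/s, so T = P/ω = 48200×10³ / 56.86 = 847700 N·m.
J = π(d_o⁴ − d_i⁴)/32 = π(0.658⁴ − 0.437⁴)/32 = 0.01482 m⁴.
τ_max = T·r/J = 847700 × 0.329 / 0.01482 = 1.881×10^7 Pa.

2.73 ksi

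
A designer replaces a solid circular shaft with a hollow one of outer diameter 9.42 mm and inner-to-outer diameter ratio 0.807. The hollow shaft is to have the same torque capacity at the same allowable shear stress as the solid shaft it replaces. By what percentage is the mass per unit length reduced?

49.6 %

Equal τ_max and T ⇒ the solid shaft needs d_s³ = d_o³(1−k⁴), so d_s = 9.42·(1−0.807⁴)^(1/3) = 7.837 mm.
Area ratio A_h/A_s = d_o²(1−k²)/d_s² = (1−k²)/(1−k⁴)^(2/3) = 0.5038.
Mass saving = 1 − 0.5038 = 49.6 %.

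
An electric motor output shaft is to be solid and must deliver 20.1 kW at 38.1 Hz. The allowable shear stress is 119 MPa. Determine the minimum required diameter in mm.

ω = 2π·38.1 = 239.4 rad/s, so T = P/ω = 20.1×10³ / 239.4 = 83.96 N·m.
For a solid shaft τ_max = 16T/(πd³), so d = (16T/(π τ_allow))^(1/3) = (16·83.96/(π·1.19×10^8))^(1/3) = 0.01532 m.

15.3 mm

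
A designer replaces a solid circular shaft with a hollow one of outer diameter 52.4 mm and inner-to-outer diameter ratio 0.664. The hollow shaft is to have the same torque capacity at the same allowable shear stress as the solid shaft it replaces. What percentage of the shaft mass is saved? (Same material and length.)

Equal τ_max and T ⇒ the solid shaft needs d_s³ = d_o³(1−k⁴), so d_s = 52.4·(1−0.664⁴)^(1/3) = 48.76 mm.
Area ratio A_h/A_s = d_o²(1−k²)/d_s² = (1−k²)/(1−k⁴)^(2/3) = 0.6458.
Mass saving = 1 − 0.6458 = 35.4 %.

35.4 %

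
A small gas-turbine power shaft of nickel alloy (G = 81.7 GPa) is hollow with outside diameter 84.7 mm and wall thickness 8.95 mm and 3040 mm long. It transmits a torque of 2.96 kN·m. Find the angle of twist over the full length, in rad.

0.0356 rad

J = π(d_o⁴ − d_i⁴)/32 = π(0.0847⁴ − 0.0668⁴)/32 = 3.098×10^-6 m⁴.
θ = T·L/(G·J) = 2960 × 3.04 / (81.7×10⁹ × 3.098×10^-6) = 0.03555 rad.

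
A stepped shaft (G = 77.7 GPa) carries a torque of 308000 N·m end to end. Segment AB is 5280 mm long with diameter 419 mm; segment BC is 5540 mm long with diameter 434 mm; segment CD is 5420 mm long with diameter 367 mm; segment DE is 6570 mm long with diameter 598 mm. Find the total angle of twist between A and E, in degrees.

J_AB = π(0.419)⁴/32 = 3.03×10^-3 m⁴; J_BC = π(0.434)⁴/32 = 3.48×10^-3 m⁴; J_CD = π(0.367)⁴/32 = 1.78×10^-3 m⁴; J_DE = π(0.598)⁴/32 = 0.0126 m⁴.
θ = (T/G)·Σ L_i/J_i = (308000/77.7×10⁹)·(5.28/3.03×10^-3 + 5.54/3.48×10^-3 + 5.42/1.78×10^-3 + 6.57/0.0126) = 0.02736 rad.

1.57°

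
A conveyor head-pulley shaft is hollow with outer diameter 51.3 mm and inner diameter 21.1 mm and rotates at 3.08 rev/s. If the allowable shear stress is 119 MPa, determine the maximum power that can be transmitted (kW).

59.3 kW

J = π(d_o⁴ − d_i⁴)/32 = π(0.0513⁴ − 0.0211⁴)/32 = 6.605×10^-7 m⁴.
T_max = τ_allow·J/r = 1.19×10^8 × 6.605×10^-7 / 0.0256 = 3064 N·m.
ω = 2π·3.08 = 19.35 rad/s, so P_max = T_max·ω = 5.930×10^4 W.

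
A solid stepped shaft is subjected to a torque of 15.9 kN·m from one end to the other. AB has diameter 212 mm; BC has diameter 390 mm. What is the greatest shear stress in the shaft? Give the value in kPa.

Under the same torque, τ_max = 16T/(πd³) is largest where d is smallest — segment AB (d = 212 mm).
τ_max = 16·15900/(π·(0.212)³) = 8.499×10^6 Pa.

8500 kPa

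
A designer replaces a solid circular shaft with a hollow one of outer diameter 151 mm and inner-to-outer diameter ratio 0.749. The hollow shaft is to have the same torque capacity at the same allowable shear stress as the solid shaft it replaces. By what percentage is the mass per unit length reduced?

Equal τ_max and T ⇒ the solid shaft needs d_s³ = d_o³(1−k⁴), so d_s = 151·(1−0.749⁴)^(1/3) = 133.1 mm.
Area ratio A_h/A_s = d_o²(1−k²)/d_s² = (1−k²)/(1−k⁴)^(2/3) = 0.5648.
Mass saving = 1 − 0.5648 = 43.5 %.

43.5 %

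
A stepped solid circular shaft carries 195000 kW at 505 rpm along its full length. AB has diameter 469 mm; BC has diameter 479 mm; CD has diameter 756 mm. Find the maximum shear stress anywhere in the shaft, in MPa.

182 MPa

ω = 2π·505/60 = 52.88 rad/s, so T = P/ω = 195000×10³ / 52.88 = 3.687e6 N·m.
Under the same torque, τ_max = 16T/(πd³) is largest where d is smallest — segment AB (d = 469 mm).
τ_max = 16·3.687e6/(π·(0.469)³) = 1.820×10^8 Pa.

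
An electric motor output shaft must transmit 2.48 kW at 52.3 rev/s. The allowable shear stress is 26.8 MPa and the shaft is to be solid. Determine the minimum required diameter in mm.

11.3 mm

ω = 2π·52.3 = 328.6 rad/s, so T = P/ω = 2.48×10³ / 328.6 = 7.547 N·m.
For a solid shaft τ_max = 16T/(πd³), so d = (16T/(π τ_allow))^(1/3) = (16·7.547/(π·2.68×10^7))^(1/3) = 0.01128 m.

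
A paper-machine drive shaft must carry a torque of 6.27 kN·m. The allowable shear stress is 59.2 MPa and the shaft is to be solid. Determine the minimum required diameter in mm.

For a solid shaft τ_max = 16T/(πd³), so d = (16T/(π τ_allow))^(1/3) = (16·6270/(π·5.92×10^7))^(1/3) = 0.08140 m.

81.4 mm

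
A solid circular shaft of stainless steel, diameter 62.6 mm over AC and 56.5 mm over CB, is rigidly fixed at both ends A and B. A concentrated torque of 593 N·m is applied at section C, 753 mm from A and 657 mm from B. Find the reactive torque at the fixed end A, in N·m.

337 N·m

Compatibility: T_A·a/J_AC = T_B·b/J_CB with T_A + T_B = T₀.
J_AC = 1.51×10^-6 m⁴, J_CB = 1.00×10^-6 m⁴, so T_A = T₀·(J_AC/a)/((J_AC/a)+(J_CB/b)) = 336.8 N·m, T_B = 256.2 N·m.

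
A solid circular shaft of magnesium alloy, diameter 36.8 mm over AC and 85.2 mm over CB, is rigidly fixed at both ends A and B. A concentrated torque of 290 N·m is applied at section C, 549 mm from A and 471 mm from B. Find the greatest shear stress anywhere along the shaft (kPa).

2320 kPa

Compatibility: T_A·a/J_AC = T_B·b/J_CB with T_A + T_B = T₀.
J_AC = 1.80×10^-7 m⁴, J_CB = 5.17×10^-6 m⁴, so T_A = T₀·(J_AC/a)/((J_AC/a)+(J_CB/b)) = 8.408 N·m, T_B = 281.6 N·m.
τ in each portion: τ_AC = 8.59×10^5 Pa, τ_CB = 2.32×10^6 Pa; maximum is in CB.
τ_max = T_CB·r/J = 281.6·0.0426/5.17×10^-6 = 2.319×10^6 Pa.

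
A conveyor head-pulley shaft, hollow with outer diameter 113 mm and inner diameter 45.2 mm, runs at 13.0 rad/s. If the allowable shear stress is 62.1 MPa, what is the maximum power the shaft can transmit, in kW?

J = π(d_o⁴ − d_i⁴)/32 = π(0.113⁴ − 0.0452⁴)/32 = 1.560×10^-5 m⁴.
T_max = τ_allow·J/r = 6.21×10^7 × 1.560×10^-5 / 0.0565 = 17140 N·m.
ω = 13.0 rad/s, so P_max = T_max·ω = 2.229×10^5 W.

223 kW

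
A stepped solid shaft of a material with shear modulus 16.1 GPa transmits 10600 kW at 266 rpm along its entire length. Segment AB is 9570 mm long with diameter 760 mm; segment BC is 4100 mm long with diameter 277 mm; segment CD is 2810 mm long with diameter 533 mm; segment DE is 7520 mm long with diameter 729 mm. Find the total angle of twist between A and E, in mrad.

ω = 2π·266/60 = 27.86 rad/s, so T = P/ω = 10600×10³ / 27.86 = 380500 N·m.
J_AB = π(0.760)⁴/32 = 0.0328 m⁴; J_BC = π(0.277)⁴/32 = 5.78×10^-4 m⁴; J_CD = π(0.533)⁴/32 = 7.92×10^-3 m⁴; J_DE = π(0.729)⁴/32 = 0.0277 m⁴.
θ = (T/G)·Σ L_i/J_i = (380500/16.1×10⁹)·(9.57/0.0328 + 4.10/5.78×10^-4 + 2.81/7.92×10^-3 + 7.52/0.0277) = 0.1894 rad.

189 mrad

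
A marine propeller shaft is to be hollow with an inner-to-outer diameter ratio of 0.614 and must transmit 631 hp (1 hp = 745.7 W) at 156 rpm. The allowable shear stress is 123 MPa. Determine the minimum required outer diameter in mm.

ω = 2π·156/60 = 16.34 rad/s, so T = P/ω = 631×745.7 / 16.34 = 28800 N·m.
For a hollow shaft with d_i/d_o = 0.614: τ_max = 16T/(π d_o³ (1−k⁴)), so d_o = [16T/(π τ_allow (1−k⁴))]^(1/3) = [16·28800/(π·1.23×10^8·0.8579)]^(1/3) = 0.1116 m.

112 mm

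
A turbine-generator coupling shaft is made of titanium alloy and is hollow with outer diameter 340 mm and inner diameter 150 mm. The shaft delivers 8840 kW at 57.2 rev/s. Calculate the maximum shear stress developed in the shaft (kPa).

3310 kPa

ω = 2π·57.2 = 359.4 rad/s, so T = P/ω = 8840×10³ / 359.4 = 24600 N·m.
J = π(d_o⁴ − d_i⁴)/32 = π(0.340⁴ − 0.150⁴)/32 = 1.262×10^-3 m⁴.
τ_max = T·r/J = 24600 × 0.170 / 1.262×10^-3 = 3.313×10^6 Pa.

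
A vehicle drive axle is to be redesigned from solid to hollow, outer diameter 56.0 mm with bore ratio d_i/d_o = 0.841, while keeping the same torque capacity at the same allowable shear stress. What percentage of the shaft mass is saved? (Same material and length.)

Equal τ_max and T ⇒ the solid shaft needs d_s³ = d_o³(1−k⁴), so d_s = 56.0·(1−0.841⁴)^(1/3) = 44.44 mm.
Area ratio A_h/A_s = d_o²(1−k²)/d_s² = (1−k²)/(1−k⁴)^(2/3) = 0.4648.
Mass saving = 1 − 0.4648 = 53.5 %.

53.5 %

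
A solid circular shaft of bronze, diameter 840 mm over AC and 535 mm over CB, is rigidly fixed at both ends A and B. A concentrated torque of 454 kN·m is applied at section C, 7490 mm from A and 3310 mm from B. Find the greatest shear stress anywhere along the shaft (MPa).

Compatibility: T_A·a/J_AC = T_B·b/J_CB with T_A + T_B = T₀.
J_AC = 0.0489 m⁴, J_CB = 8.04×10^-3 m⁴, so T_A = T₀·(J_AC/a)/((J_AC/a)+(J_CB/b)) = 330800 N·m, T_B = 123200 N·m.
τ in each portion: τ_AC = 2.84×10^6 Pa, τ_CB = 4.10×10^6 Pa; maximum is in CB.
τ_max = T_CB·r/J = 123200·0.268/8.04×10^-3 = 4.097×10^6 Pa.

4.10 MPa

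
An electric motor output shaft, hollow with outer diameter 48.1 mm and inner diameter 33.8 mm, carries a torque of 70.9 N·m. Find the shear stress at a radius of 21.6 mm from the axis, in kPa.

3850 kPa

J = π(d_o⁴ − d_i⁴)/32 = π(0.0481⁴ − 0.0338⁴)/32 = 3.974×10^-7 m⁴.
Shear stress varies linearly with radius: τ = T·r/J = 70.90 × 0.0216 / 3.974×10^-7 = 3.854×10^6 Pa.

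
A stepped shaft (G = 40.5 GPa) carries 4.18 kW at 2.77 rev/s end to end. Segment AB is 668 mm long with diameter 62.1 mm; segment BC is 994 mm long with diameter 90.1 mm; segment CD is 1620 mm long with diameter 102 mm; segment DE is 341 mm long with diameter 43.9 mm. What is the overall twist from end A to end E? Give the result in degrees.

0.577°

ω = 2π·2.77 = 17.40 rad/s, so T = P/ω = 4.18×10³ / 17.40 = 240.2 N·m.
J_AB = π(0.0621)⁴/32 = 1.46×10^-6 m⁴; J_BC = π(0.0901)⁴/32 = 6.47×10^-6 m⁴; J_CD = π(0.102)⁴/32 = 1.06×10^-5 m⁴; J_DE = π(0.0439)⁴/32 = 3.65×10^-7 m⁴.
θ = (T/G)·Σ L_i/J_i = (240.2/40.5×10⁹)·(0.668/1.46×10^-6 + 0.994/6.47×10^-6 + 1.62/1.06×10^-5 + 0.341/3.65×10^-7) = 0.01007 rad.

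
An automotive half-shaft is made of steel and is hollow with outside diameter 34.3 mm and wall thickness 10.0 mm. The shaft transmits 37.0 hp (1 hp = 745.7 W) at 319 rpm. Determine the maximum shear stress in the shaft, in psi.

15600 psi

ω = 2π·319/60 = 33.41 rad/s, so T = P/ω = 37.0×745.7 / 33.41 = 825.9 N·m.
J = π(d_o⁴ − d_i⁴)/32 = π(0.0343⁴ − 0.0143⁴)/32 = 1.318×10^-7 m⁴.
τ_max = T·r/J = 825.9 × 0.0171 / 1.318×10^-7 = 1.075×10^8 Pa.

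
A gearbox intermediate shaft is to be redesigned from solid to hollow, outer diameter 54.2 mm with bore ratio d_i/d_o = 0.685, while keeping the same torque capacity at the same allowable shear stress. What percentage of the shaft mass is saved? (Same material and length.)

Equal τ_max and T ⇒ the solid shaft needs d_s³ = d_o³(1−k⁴), so d_s = 54.2·(1−0.685⁴)^(1/3) = 49.89 mm.
Area ratio A_h/A_s = d_o²(1−k²)/d_s² = (1−k²)/(1−k⁴)^(2/3) = 0.6265.
Mass saving = 1 − 0.6265 = 37.4 %.

37.4 %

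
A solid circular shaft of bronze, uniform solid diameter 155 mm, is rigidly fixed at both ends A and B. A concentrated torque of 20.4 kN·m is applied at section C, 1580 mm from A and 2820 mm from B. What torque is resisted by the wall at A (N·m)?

13100 N·m

With uniform GJ and both ends fixed, compatibility θ_AC = θ_CB gives T_A·a = T_B·b, together with T_A + T_B = T₀.
T_A = T₀·b/(a+b) = 20400·2820/4400 = 13070 N·m; T_B = 7325 N·m.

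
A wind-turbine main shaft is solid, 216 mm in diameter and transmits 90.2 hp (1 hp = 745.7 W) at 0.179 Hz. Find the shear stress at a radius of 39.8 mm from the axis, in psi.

ω = 2π·0.179 = 1.125 rad/s, so T = P/ω = 90.2×745.7 / 1.125 = 59810 N·m.
J = πd⁴/32 = π(0.216)⁴/32 = 2.137×10^-4 m⁴.
Shear stress varies linearly with radius: τ = T·r/J = 59810 × 0.0398 / 2.137×10^-4 = 1.114×10^7 Pa.

1620 psi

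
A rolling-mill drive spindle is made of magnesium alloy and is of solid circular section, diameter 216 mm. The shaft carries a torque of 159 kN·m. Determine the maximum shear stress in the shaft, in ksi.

11.7 ksi

J = πd⁴/32 = π(0.216)⁴/32 = 2.137×10^-4 m⁴.
τ_max = T·r/J = 159000 × 0.108 / 2.137×10^-4 = 8.035×10^7 Pa.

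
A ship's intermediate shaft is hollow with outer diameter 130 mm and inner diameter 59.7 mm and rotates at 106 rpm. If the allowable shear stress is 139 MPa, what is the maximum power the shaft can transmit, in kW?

J = π(d_o⁴ − d_i⁴)/32 = π(0.130⁴ − 0.0597⁴)/32 = 2.679×10^-5 m⁴.
T_max = τ_allow·J/r = 1.39×10^8 × 2.679×10^-5 / 0.0650 = 57290 N·m.
ω = 2π·106/60 = 11.10 rad/s, so P_max = T_max·ω = 6.360×10^5 W.

636 kW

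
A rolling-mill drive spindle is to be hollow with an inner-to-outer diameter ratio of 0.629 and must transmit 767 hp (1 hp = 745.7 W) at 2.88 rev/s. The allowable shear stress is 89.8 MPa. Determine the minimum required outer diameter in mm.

ω = 2π·2.88 = 18.10 rad/s, so T = P/ω = 767×745.7 / 18.10 = 31610 N·m.
For a hollow shaft with d_i/d_o = 0.629: τ_max = 16T/(π d_o³ (1−k⁴)), so d_o = [16T/(π τ_allow (1−k⁴))]^(1/3) = [16·31610/(π·8.98×10^7·0.8435)]^(1/3) = 0.1286 m.

129 mm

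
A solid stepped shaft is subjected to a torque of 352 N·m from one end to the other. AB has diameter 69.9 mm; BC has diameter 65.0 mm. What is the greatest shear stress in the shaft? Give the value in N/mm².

Under the same torque, τ_max = 16T/(πd³) is largest where d is smallest — segment BC (d = 65.0 mm).
τ_max = 16·352.0/(π·(0.0650)³) = 6.528×10^6 Pa.

6.53 N/mm²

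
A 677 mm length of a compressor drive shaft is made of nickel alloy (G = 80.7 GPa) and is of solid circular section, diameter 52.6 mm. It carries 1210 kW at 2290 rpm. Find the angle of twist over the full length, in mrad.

ω = 2π·2290/60 = 239.8 rad/s, so T = P/ω = 1210×10³ / 239.8 = 5046 N·m.
J = πd⁴/32 = π(0.0526)⁴/32 = 7.515×10^-7 m⁴.
θ = T·L/(G·J) = 5046 × 0.677 / (80.7×10⁹ × 7.515×10^-7) = 0.05632 rad.

56.3 mrad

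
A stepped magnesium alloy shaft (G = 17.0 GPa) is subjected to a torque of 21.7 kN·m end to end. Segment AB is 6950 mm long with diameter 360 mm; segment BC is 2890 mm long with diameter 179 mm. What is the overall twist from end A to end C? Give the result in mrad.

J_AB = π(0.360)⁴/32 = 1.65×10^-3 m⁴; J_BC = π(0.179)⁴/32 = 1.01×10^-4 m⁴.
θ = (T/G)·Σ L_i/J_i = (21700/17.0×10⁹)·(6.95/1.65×10^-3 + 2.89/1.01×10^-4) = 0.04198 rad.

42.0 mrad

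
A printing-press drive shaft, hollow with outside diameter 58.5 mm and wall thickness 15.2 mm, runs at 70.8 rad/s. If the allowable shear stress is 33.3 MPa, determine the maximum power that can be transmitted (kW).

87.7 kW

J = π(d_o⁴ − d_i⁴)/32 = π(0.0585⁴ − 0.0281⁴)/32 = 1.089×10^-6 m⁴.
T_max = τ_allow·J/r = 3.33×10^7 × 1.089×10^-6 / 0.0293 = 1239 N·m.
ω = 70.8 rad/s, so P_max = T_max·ω = 8.774×10^4 W.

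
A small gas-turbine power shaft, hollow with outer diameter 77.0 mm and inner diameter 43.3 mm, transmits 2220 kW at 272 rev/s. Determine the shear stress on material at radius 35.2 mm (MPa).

ω = 2π·272 = 1709 rad/s, so T = P/ω = 2220×10³ / 1709 = 1299 N·m.
J = π(d_o⁴ − d_i⁴)/32 = π(0.0770⁴ − 0.0433⁴)/32 = 3.106×10^-6 m⁴.
Shear stress varies linearly with radius: τ = T·r/J = 1299 × 0.0352 / 3.106×10^-6 = 1.472×10^7 Pa.

14.7 MPa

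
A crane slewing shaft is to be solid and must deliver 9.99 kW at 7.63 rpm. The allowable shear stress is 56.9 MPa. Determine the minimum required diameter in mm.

ω = 2π·7.63/60 = 0.7990 rad/s, so T = P/ω = 9.99×10³ / 0.7990 = 12500 N·m.
For a solid shaft τ_max = 16T/(πd³), so d = (16T/(π τ_allow))^(1/3) = (16·12500/(π·5.69×10^7))^(1/3) = 0.1038 m.

104 mm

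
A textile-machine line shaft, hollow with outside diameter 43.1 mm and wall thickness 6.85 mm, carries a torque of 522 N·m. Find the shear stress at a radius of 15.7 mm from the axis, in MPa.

J = π(d_o⁴ − d_i⁴)/32 = π(0.0431⁴ − 0.0294⁴)/32 = 2.654×10^-7 m⁴.
Shear stress varies linearly with radius: τ = T·r/J = 522.0 × 0.0157 / 2.654×10^-7 = 3.088×10^7 Pa.

30.9 MPa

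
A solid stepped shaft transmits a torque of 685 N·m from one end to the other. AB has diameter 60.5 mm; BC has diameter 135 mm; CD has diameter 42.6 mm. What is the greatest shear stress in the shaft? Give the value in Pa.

4.51e7 Pa

Under the same torque, τ_max = 16T/(πd³) is largest where d is smallest — segment CD (d = 42.6 mm).
τ_max = 16·685.0/(π·(0.0426)³) = 4.513×10^7 Pa.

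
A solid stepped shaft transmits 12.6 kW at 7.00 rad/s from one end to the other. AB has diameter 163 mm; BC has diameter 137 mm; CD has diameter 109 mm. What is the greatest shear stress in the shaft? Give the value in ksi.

1.03 ksi

ω = 7.00 rad/s, so T = P/ω = 12.6×10³ / 7.000 = 1800 N·m.
Under the same torque, τ_max = 16T/(πd³) is largest where d is smallest — segment CD (d = 109 mm).
τ_max = 16·1800/(π·(0.109)³) = 7.079×10^6 Pa.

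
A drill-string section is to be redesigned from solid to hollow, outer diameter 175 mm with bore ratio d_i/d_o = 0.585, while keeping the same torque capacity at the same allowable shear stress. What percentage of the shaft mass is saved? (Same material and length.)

28.5 %

Equal τ_max and T ⇒ the solid shaft needs d_s³ = d_o³(1−k⁴), so d_s = 175·(1−0.585⁴)^(1/3) = 167.9 mm.
Area ratio A_h/A_s = d_o²(1−k²)/d_s² = (1−k²)/(1−k⁴)^(2/3) = 0.7147.
Mass saving = 1 − 0.7147 = 28.5 %.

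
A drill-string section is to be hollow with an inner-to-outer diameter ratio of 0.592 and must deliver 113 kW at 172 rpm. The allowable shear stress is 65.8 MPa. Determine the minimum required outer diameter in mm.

ω = 2π·172/60 = 18.01 rad/s, so T = P/ω = 113×10³ / 18.01 = 6274 N·m.
For a hollow shaft with d_i/d_o = 0.592: τ_max = 16T/(π d_o³ (1−k⁴)), so d_o = [16T/(π τ_allow (1−k⁴))]^(1/3) = [16·6274/(π·6.58×10^7·0.8772)]^(1/3) = 0.08211 m.

82.1 mm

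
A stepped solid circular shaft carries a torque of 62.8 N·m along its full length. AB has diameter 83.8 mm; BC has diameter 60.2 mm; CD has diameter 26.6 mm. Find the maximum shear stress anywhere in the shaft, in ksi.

Under the same torque, τ_max = 16T/(πd³) is largest where d is smallest — segment CD (d = 26.6 mm).
τ_max = 16·62.80/(π·(0.0266)³) = 1.699×10^7 Pa.

2.46 ksi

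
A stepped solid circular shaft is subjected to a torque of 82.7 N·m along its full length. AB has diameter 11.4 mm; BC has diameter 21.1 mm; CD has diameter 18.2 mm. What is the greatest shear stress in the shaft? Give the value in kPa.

Under the same torque, τ_max = 16T/(πd³) is largest where d is smallest — segment AB (d = 11.4 mm).
τ_max = 16·82.70/(π·(0.0114)³) = 2.843×10^8 Pa.

284000 kPa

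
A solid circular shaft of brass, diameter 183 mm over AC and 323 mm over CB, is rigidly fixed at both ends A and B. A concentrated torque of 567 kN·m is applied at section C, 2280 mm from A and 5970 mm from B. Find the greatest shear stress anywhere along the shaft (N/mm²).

Compatibility: T_A·a/J_AC = T_B·b/J_CB with T_A + T_B = T₀.
J_AC = 1.10×10^-4 m⁴, J_CB = 1.07×10^-3 m⁴, so T_A = T₀·(J_AC/a)/((J_AC/a)+(J_CB/b)) = 120500 N·m, T_B = 446500 N·m.
τ in each portion: τ_AC = 1.00×10^8 Pa, τ_CB = 6.75×10^7 Pa; maximum is in AC.
τ_max = T_AC·r/J = 120500·0.0915/1.10×10^-4 = 1.001×10^8 Pa.

100 N/mm²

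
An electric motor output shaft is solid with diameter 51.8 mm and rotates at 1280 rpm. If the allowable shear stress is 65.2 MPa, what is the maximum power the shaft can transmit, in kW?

J = πd⁴/32 = π(0.0518)⁴/32 = 7.068×10^-7 m⁴.
T_max = τ_allow·J/r = 6.52×10^7 × 7.068×10^-7 / 0.0259 = 1779 N·m.
ω = 2π·1280/60 = 134.0 rad/s, so P_max = T_max·ω = 2.385×10^5 W.

239 kW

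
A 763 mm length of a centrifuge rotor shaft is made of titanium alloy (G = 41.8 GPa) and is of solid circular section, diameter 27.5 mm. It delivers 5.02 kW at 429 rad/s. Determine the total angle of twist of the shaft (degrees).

0.218°

ω = 429 rad/s, so T = P/ω = 5.02×10³ / 429.0 = 11.70 N·m.
J = πd⁴/32 = π(0.0275)⁴/32 = 5.615×10^-8 m⁴.
θ = T·L/(G·J) = 11.70 × 0.763 / (41.8×10⁹ × 5.615×10^-8) = 3.804×10^-3 rad.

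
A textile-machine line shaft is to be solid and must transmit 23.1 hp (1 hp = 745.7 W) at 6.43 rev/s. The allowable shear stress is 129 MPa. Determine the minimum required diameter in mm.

ω = 2π·6.43 = 40.40 rad/s, so T = P/ω = 23.1×745.7 / 40.40 = 426.4 N·m.
For a solid shaft τ_max = 16T/(πd³), so d = (16T/(π τ_allow))^(1/3) = (16·426.4/(π·1.29×10^8))^(1/3) = 0.02563 m.

25.6 mm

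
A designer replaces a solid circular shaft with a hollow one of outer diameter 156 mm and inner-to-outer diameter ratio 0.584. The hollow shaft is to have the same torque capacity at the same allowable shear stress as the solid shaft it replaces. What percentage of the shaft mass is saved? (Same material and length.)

28.4 %

Equal τ_max and T ⇒ the solid shaft needs d_s³ = d_o³(1−k⁴), so d_s = 156·(1−0.584⁴)^(1/3) = 149.7 mm.
Area ratio A_h/A_s = d_o²(1−k²)/d_s² = (1−k²)/(1−k⁴)^(2/3) = 0.7156.
Mass saving = 1 − 0.7156 = 28.4 %.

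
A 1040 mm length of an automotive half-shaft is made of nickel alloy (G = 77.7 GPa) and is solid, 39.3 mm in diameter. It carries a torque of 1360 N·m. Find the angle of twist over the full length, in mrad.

77.7 mrad

J = πd⁴/32 = π(0.0393)⁴/32 = 2.342×10^-7 m⁴.
θ = T·L/(G·J) = 1360 × 1.04 / (77.7×10⁹ × 2.342×10^-7) = 0.07773 rad.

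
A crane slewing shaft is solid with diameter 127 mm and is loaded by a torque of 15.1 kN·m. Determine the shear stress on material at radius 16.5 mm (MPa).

9.76 MPa

J = πd⁴/32 = π(0.127)⁴/32 = 2.554×10^-5 m⁴.
Shear stress varies linearly with radius: τ = T·r/J = 15100 × 0.0165 / 2.554×10^-5 = 9.755×10^6 Pa.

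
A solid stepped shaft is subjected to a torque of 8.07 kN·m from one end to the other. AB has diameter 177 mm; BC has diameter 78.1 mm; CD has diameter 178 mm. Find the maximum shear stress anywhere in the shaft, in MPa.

Under the same torque, τ_max = 16T/(πd³) is largest where d is smallest — segment BC (d = 78.1 mm).
τ_max = 16·8070/(π·(0.0781)³) = 8.628×10^7 Pa.

86.3 MPa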